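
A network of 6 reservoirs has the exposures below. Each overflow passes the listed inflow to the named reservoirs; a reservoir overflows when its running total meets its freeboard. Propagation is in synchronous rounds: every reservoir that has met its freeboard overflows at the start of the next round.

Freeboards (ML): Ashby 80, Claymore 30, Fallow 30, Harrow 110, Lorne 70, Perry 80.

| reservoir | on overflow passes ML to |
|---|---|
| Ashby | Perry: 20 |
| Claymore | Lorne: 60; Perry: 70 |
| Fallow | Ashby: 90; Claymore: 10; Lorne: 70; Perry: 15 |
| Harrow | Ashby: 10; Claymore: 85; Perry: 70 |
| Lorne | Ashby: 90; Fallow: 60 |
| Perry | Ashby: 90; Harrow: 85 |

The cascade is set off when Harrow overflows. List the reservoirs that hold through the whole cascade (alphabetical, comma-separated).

Fallow, Lorne

Round 1 — Harrow overflows (initial).
  Ashby: +10 → 10 < 80
  Claymore: +85 → 85 ≥ 30
  Perry: +70 → 70 < 80
Round 2 — Claymore overflows.
  Lorne: +60 → 60 < 70
  Perry: +70 → 140 ≥ 80
Round 3 — Perry overflows.
  Ashby: +90 → 100 ≥ 80
Round 4 — Ashby overflows.
No further overflows.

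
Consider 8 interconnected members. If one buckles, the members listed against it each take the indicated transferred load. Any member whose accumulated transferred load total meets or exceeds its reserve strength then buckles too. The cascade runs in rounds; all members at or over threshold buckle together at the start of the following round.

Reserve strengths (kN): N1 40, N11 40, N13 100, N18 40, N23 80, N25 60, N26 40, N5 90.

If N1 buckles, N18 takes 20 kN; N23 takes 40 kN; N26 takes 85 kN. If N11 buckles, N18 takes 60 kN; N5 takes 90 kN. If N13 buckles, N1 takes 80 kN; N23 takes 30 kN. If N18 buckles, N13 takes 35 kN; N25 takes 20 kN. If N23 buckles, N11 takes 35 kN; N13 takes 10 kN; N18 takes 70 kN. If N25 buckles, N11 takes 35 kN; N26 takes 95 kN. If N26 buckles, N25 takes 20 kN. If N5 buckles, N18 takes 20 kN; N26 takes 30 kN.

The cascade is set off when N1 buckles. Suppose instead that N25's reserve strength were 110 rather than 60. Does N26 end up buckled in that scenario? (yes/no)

With N25's reserve strength at 110:
Round 1 — N1 buckles (initial).
  N18: +20 → 20 < 40
  N23: +40 → 40 < 80
  N26: +85 → 85 ≥ 40
Round 2 — N26 buckles.
  N25: +20 → 20 < 110
No further bucklings.

yes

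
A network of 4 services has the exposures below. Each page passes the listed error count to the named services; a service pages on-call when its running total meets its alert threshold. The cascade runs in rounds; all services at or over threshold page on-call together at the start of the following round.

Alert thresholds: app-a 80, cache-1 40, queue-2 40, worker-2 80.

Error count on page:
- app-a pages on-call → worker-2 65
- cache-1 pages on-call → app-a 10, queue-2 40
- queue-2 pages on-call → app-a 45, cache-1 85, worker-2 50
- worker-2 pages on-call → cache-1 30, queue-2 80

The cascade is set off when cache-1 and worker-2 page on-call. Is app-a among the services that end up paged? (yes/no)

Round 1 — cache-1, worker-2 page on-call (initial).
  app-a: +10 → 10 < 80
  queue-2: +40+80 → 120 ≥ 40
Round 2 — queue-2 pages on-call.
  app-a: +45 → 55 < 80
No further pages.

no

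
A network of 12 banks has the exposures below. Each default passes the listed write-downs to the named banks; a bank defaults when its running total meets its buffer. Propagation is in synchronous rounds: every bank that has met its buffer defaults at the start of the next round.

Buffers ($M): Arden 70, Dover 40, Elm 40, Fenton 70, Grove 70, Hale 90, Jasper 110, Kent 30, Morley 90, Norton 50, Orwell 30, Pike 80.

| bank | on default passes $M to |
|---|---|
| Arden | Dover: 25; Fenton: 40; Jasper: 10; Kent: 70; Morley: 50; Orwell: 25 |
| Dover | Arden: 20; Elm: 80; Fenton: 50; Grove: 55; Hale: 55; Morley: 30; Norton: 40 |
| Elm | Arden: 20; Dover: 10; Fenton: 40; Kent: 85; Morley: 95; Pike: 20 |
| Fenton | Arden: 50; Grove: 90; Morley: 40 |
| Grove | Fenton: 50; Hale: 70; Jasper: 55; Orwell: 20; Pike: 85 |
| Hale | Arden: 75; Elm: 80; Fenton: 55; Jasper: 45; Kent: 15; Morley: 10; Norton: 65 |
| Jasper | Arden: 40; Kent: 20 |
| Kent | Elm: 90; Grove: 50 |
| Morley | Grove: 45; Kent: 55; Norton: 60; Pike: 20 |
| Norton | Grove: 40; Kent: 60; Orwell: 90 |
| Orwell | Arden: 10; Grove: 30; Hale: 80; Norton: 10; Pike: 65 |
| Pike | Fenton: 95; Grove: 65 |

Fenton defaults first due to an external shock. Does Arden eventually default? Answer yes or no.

no

Round 1 — Fenton defaults (initial).
  Arden: +50 → 50 < 70
  Grove: +90 → 90 ≥ 70
  Morley: +40 → 40 < 90
Round 2 — Grove defaults.
  Hale: +70 → 70 < 90
  Jasper: +55 → 55 < 110
  Orwell: +20 → 20 < 30
  Pike: +85 → 85 ≥ 80
Round 3 — Pike defaults.
No further defaults.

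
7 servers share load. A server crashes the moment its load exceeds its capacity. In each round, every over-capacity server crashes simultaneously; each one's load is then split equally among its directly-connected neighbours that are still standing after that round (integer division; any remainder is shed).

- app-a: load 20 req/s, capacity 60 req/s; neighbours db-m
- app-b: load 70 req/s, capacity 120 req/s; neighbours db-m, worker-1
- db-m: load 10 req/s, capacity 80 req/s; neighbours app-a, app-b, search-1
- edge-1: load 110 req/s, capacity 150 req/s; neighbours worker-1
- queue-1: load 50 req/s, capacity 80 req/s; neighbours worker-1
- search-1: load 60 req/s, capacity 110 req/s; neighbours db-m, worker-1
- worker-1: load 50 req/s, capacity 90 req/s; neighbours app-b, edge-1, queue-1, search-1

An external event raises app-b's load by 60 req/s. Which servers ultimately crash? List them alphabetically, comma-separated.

app-b, queue-1, worker-1

Round 1 — app-b at 130 > 120. app-b crashes.
  app-b sheds 130 req/s to db-m, worker-1: 65 each.
    db-m: 10+65 = 75 ≤ 80
    worker-1: 50+65 = 115 > 90
Round 2 — worker-1 crashes.
  worker-1 sheds 115 req/s to edge-1, queue-1, search-1: 38 each (1 lost).
    edge-1: 110+38 = 148 ≤ 150
    queue-1: 50+38 = 88 > 80
    search-1: 60+38 = 98 ≤ 110
Round 3 — queue-1 crashes.
  queue-1 sheds 88 req/s: no online neighbours, lost.
No further crashes.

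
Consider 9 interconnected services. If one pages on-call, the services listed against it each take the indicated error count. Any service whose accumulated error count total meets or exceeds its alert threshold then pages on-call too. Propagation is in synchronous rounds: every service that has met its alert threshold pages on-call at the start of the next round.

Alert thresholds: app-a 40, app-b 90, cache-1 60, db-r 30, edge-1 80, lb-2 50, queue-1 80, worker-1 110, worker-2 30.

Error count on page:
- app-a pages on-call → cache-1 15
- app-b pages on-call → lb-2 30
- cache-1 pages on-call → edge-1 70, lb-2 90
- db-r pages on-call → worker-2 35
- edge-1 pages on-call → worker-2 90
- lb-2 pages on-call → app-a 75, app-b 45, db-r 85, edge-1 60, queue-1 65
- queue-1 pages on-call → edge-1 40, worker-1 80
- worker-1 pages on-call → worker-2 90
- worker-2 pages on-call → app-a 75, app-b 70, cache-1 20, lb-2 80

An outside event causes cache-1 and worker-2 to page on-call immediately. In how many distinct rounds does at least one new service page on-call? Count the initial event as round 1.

Round 1 — cache-1, worker-2 page on-call (initial).
  app-a: +75 → 75 ≥ 40
  app-b: +70 → 70 < 90
  edge-1: +70 → 70 < 80
  lb-2: +90+80 → 170 ≥ 50
Round 2 — app-a, lb-2 page on-call.
  app-b: +45 → 115 ≥ 90
  db-r: +85 → 85 ≥ 30
  edge-1: +60 → 130 ≥ 80
  queue-1: +65 → 65 < 80
Round 3 — app-b, db-r, edge-1 page on-call.
No further pages.

3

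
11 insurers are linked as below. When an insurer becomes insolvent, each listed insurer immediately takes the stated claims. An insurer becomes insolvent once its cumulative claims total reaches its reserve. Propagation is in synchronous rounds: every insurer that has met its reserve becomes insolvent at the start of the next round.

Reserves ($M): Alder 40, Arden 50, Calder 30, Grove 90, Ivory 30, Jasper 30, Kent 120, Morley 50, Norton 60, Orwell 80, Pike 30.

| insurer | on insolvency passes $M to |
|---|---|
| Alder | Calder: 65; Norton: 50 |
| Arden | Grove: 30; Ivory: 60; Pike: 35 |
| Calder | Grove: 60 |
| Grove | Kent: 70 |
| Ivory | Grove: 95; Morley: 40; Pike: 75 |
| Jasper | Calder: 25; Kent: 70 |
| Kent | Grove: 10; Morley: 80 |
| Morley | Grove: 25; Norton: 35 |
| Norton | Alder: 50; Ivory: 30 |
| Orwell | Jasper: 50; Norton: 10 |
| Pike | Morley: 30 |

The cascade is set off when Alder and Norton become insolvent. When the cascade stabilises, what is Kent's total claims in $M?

Round 1 — Alder, Norton become insolvent (initial).
  Calder: +65 → 65 ≥ 30
  Ivory: +30 → 30 ≥ 30
Round 2 — Calder, Ivory become insolvent.
  Grove: +60+95 → 155 ≥ 90
  Morley: +40 → 40 < 50
  Pike: +75 → 75 ≥ 30
Round 3 — Grove, Pike become insolvent.
  Kent: +70 → 70 < 120
  Morley: +30 → 70 ≥ 50
Round 4 — Morley becomes insolvent.
No further insolvencies.

70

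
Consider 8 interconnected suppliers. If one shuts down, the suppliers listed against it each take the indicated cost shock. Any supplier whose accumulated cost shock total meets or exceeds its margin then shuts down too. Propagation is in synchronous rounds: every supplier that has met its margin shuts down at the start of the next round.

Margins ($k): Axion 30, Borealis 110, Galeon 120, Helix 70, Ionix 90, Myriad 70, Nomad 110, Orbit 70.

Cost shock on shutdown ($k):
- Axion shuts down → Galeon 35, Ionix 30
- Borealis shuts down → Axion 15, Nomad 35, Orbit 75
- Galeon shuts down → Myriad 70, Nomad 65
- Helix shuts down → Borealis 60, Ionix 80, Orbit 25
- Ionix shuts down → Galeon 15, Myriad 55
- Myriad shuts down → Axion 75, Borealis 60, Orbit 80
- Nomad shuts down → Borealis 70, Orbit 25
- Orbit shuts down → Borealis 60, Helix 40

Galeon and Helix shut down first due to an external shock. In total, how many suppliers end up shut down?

Round 1 — Galeon, Helix shut down (initial).
  Borealis: +60 → 60 < 110
  Ionix: +80 → 80 < 90
  Myriad: +70 → 70 ≥ 70
  Nomad: +65 → 65 < 110
  Orbit: +25 → 25 < 70
Round 2 — Myriad shuts down.
  Axion: +75 → 75 ≥ 30
  Borealis: +60 → 120 ≥ 110
  Orbit: +80 → 105 ≥ 70
Round 3 — Axion, Borealis, Orbit shut down.
  Ionix: +30 → 110 ≥ 90
  Nomad: +35 → 100 < 110
Round 4 — Ionix shuts down.
No further shutdowns.

7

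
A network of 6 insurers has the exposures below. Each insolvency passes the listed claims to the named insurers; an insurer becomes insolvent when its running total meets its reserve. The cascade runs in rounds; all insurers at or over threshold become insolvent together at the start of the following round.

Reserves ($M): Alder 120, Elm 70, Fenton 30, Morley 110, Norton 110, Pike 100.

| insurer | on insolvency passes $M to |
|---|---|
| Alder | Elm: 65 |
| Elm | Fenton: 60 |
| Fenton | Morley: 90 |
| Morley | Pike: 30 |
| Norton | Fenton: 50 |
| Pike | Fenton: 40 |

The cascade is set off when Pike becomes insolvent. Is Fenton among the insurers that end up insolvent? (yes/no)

Round 1 — Pike becomes insolvent (initial).
  Fenton: +40 → 40 ≥ 30
Round 2 — Fenton becomes insolvent.
  Morley: +90 → 90 < 110
No further insolvencies.

yes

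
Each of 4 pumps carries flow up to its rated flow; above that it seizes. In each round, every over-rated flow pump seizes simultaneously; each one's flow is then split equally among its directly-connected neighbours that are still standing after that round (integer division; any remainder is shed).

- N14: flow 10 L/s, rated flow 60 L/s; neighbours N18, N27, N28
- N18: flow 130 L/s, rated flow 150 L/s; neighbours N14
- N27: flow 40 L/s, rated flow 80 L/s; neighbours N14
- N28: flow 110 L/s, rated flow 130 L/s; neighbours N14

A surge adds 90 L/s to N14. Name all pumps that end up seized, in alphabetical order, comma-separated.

N14, N18, N28

Round 1 — N14 at 100 > 60. N14 seizes.
  N14 sheds 100 L/s to N18, N27, N28: 33 each (1 lost).
    N18: 130+33 = 163 > 150
    N27: 40+33 = 73 ≤ 80
    N28: 110+33 = 143 > 130
Round 2 — N18, N28 seize.
  N18 sheds 163 L/s: no online neighbours, lost.
  N28 sheds 143 L/s: no online neighbours, lost.
No further seizures.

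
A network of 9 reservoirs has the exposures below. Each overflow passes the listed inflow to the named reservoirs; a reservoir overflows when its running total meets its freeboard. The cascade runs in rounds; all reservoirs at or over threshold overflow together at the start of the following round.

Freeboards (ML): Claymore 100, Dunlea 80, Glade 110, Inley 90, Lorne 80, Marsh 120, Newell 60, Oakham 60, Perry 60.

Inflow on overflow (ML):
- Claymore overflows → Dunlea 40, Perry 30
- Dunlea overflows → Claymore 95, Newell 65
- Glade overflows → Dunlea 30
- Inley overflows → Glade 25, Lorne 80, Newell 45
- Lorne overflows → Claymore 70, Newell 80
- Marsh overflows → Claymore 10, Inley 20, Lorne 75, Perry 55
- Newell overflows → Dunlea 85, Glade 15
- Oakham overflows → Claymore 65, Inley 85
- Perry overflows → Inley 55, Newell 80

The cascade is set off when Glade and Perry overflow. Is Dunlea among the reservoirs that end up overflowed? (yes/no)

yes

Round 1 — Glade, Perry overflow (initial).
  Dunlea: +30 → 30 < 80
  Inley: +55 → 55 < 90
  Newell: +80 → 80 ≥ 60
Round 2 — Newell overflows.
  Dunlea: +85 → 115 ≥ 80
Round 3 — Dunlea overflows.
  Claymore: +95 → 95 < 100
No further overflows.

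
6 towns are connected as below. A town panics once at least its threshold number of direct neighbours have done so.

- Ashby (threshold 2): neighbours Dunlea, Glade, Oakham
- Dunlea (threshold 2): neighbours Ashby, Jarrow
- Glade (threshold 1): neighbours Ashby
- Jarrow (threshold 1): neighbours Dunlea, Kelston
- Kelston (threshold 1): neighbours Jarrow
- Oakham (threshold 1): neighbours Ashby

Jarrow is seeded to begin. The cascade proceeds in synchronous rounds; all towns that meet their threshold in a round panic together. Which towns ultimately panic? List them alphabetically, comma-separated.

Jarrow, Kelston

Round 1 — Jarrow panics (initial).
Round 2 — checking thresholds:
  Dunlea: 1 of 2 neighbours < 2, not yet.
  Kelston: 1 of 1 neighbours ≥ 1, panics.
Round 3 — no new panics; cascade stops.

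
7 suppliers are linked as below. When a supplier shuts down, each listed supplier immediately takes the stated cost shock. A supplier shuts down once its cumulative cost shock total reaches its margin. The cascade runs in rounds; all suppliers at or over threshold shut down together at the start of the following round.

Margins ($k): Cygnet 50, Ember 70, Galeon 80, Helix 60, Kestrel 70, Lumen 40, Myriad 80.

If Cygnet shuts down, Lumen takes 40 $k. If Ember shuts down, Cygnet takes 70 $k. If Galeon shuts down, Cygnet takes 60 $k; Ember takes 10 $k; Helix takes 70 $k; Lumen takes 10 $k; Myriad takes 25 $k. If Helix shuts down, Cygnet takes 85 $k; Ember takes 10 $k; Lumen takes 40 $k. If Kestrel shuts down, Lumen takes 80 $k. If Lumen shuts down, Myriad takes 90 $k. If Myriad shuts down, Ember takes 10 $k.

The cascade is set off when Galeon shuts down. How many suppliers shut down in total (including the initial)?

Round 1 — Galeon shuts down (initial).
  Cygnet: +60 → 60 ≥ 50
  Ember: +10 → 10 < 70
  Helix: +70 → 70 ≥ 60
  Lumen: +10 → 10 < 40
  Myriad: +25 → 25 < 80
Round 2 — Cygnet, Helix shut down.
  Ember: +10 → 20 < 70
  Lumen: +40+40 → 90 ≥ 40
Round 3 — Lumen shuts down.
  Myriad: +90 → 115 ≥ 80
Round 4 — Myriad shuts down.
  Ember: +10 → 30 < 70
No further shutdowns.

5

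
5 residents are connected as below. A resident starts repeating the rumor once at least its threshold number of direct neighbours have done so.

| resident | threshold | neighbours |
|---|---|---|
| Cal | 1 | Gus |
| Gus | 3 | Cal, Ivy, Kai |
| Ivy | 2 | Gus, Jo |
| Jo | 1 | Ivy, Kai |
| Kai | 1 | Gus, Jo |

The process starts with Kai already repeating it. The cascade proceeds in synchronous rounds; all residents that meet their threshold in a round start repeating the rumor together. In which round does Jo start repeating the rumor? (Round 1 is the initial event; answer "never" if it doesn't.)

2

Round 1 — Kai starts repeating the rumor (initial).
Round 2 — checking thresholds:
  Gus: 1 of 3 neighbours < 3, not yet.
  Jo: 1 of 2 neighbours ≥ 1, starts repeating the rumor.
Round 3 — no new spreads; cascade stops.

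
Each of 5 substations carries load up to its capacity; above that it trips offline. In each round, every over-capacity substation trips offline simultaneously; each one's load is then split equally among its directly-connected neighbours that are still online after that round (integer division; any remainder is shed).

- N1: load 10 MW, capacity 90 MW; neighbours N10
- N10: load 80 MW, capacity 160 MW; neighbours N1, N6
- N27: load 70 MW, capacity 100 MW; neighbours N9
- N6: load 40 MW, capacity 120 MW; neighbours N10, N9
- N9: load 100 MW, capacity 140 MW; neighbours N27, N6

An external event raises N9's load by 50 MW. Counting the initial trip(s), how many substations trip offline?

Round 1 — N9 at 150 > 140. N9 trips offline.
  N9 sheds 150 MW to N27, N6: 75 each.
    N27: 70+75 = 145 > 100
    N6: 40+75 = 115 ≤ 120
Round 2 — N27 trips offline.
  N27 sheds 145 MW: no online neighbours, lost.
No further trips.

2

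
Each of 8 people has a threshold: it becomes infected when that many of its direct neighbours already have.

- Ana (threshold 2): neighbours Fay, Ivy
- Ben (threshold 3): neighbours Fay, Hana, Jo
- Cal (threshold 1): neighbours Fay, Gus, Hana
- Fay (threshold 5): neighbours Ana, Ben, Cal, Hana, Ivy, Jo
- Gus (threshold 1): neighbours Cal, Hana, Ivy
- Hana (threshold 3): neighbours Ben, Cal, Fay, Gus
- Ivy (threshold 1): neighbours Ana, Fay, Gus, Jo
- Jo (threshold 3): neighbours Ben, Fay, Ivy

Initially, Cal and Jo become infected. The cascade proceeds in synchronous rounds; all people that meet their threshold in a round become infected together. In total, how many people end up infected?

4

Round 1 — Cal, Jo become infected (initial).
Round 2 — checking thresholds:
  Ben: 1 of 3 neighbours < 3, holds.
  Fay: 2 of 6 neighbours < 5, holds.
  Gus: 1 of 3 neighbours ≥ 1, becomes infected.
  Hana: 1 of 4 neighbours < 3, holds.
  Ivy: 1 of 4 neighbours ≥ 1, becomes infected.
Round 3 — no new infections; cascade stops.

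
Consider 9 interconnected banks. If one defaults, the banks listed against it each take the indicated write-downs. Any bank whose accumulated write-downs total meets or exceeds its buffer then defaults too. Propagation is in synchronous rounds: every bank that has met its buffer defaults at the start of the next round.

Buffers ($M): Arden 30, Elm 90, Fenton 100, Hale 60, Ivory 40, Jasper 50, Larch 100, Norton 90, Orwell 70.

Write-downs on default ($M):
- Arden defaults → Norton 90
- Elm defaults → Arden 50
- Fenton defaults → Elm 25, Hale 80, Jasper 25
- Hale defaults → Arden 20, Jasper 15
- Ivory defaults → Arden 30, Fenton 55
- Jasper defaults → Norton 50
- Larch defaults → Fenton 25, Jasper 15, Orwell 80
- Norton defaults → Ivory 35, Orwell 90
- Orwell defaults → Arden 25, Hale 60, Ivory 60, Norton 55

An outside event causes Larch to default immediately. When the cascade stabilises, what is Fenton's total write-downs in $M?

Round 1 — Larch defaults (initial).
  Fenton: +25 → 25 < 100
  Jasper: +15 → 15 < 50
  Orwell: +80 → 80 ≥ 70
Round 2 — Orwell defaults.
  Arden: +25 → 25 < 30
  Hale: +60 → 60 ≥ 60
  Ivory: +60 → 60 ≥ 40
  Norton: +55 → 55 < 90
Round 3 — Hale, Ivory default.
  Arden: +20+30 → 75 ≥ 30
  Fenton: +55 → 80 < 100
  Jasper: +15 → 30 < 50
Round 4 — Arden defaults.
  Norton: +90 → 145 ≥ 90
Round 5 — Norton defaults.
No further defaults.

80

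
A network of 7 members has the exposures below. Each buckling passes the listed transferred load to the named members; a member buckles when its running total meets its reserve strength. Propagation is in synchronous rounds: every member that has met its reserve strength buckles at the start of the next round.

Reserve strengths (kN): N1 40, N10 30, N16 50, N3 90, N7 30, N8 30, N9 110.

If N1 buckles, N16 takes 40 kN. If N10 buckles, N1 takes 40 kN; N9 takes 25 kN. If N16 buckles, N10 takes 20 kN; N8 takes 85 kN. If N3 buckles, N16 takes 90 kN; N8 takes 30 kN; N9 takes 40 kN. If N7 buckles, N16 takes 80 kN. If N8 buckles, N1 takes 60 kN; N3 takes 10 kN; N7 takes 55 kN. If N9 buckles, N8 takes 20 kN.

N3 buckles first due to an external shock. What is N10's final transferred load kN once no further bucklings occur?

20

Round 1 — N3 buckles (initial).
  N16: +90 → 90 ≥ 50
  N8: +30 → 30 ≥ 30
  N9: +40 → 40 < 110
Round 2 — N16, N8 buckle.
  N1: +60 → 60 ≥ 40
  N10: +20 → 20 < 30
  N7: +55 → 55 ≥ 30
Round 3 — N1, N7 buckle.
No further bucklings.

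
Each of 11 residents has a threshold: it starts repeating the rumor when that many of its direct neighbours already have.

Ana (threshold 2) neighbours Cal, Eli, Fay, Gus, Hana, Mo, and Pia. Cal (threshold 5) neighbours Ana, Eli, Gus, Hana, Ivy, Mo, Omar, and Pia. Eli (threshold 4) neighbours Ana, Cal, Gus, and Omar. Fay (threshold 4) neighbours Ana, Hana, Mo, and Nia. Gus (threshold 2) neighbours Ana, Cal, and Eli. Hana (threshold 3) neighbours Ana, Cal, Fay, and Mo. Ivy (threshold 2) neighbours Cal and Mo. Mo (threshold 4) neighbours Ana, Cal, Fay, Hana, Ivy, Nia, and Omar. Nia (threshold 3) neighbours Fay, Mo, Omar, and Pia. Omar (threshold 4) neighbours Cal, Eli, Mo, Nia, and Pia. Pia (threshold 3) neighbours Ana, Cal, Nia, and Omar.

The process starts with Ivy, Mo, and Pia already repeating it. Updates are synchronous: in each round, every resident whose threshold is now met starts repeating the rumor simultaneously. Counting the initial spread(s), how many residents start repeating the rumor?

Round 1 — Ivy, Mo, Pia start repeating the rumor (initial).
Round 2 — checking thresholds:
  Ana: 2 of 7 neighbours ≥ 2, starts repeating the rumor.
  Cal: 3 of 8 neighbours < 5, holds.
  Fay: 1 of 4 neighbours < 4, holds.
  Hana: 1 of 4 neighbours < 3, holds.
  Nia: 2 of 4 neighbours < 3, holds.
  Omar: 2 of 5 neighbours < 4, holds.
Round 3 — no new spreads; cascade stops.

4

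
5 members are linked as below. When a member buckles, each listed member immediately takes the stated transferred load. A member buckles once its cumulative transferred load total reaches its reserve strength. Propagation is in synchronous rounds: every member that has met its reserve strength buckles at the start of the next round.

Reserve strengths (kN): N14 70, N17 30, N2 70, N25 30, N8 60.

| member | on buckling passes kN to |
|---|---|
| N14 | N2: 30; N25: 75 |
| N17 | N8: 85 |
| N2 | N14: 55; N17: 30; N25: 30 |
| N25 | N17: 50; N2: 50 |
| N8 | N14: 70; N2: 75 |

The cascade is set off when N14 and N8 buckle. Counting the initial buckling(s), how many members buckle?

Round 1 — N14, N8 buckle (initial).
  N2: +30+75 → 105 ≥ 70
  N25: +75 → 75 ≥ 30
Round 2 — N2, N25 buckle.
  N17: +30+50 → 80 ≥ 30
Round 3 — N17 buckles.
No further bucklings.

5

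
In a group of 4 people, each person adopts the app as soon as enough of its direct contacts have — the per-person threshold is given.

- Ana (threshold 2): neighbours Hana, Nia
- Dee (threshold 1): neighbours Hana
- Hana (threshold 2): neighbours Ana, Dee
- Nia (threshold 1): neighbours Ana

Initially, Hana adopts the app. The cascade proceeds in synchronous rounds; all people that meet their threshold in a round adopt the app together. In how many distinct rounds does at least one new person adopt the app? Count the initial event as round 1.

Round 1 — Hana adopts the app (initial).
Round 2 — checking thresholds:
  Ana: 1 of 2 neighbours < 2, holds.
  Dee: 1 of 1 neighbours ≥ 1, adopts the app.
Round 3 — no new adoptions; cascade stops.

2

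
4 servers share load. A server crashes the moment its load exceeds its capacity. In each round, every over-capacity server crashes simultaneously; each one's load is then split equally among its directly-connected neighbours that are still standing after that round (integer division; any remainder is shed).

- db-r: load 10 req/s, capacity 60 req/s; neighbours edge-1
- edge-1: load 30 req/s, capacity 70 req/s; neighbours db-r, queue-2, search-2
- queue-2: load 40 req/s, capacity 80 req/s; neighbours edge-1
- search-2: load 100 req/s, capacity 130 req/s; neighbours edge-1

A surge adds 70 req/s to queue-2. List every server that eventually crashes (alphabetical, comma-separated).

Round 1 — queue-2 at 110 > 80. queue-2 crashes.
  queue-2 sheds 110 req/s to edge-1: 110 each.
    edge-1: 30+110 = 140 > 70
Round 2 — edge-1 crashes.
  edge-1 sheds 140 req/s to db-r, search-2: 70 each.
    db-r: 10+70 = 80 > 60
    search-2: 100+70 = 170 > 130
Round 3 — db-r, search-2 crash.
  db-r sheds 80 req/s: no online neighbours, lost.
  search-2 sheds 170 req/s: no online neighbours, lost.
No further crashes.

db-r, edge-1, queue-2, search-2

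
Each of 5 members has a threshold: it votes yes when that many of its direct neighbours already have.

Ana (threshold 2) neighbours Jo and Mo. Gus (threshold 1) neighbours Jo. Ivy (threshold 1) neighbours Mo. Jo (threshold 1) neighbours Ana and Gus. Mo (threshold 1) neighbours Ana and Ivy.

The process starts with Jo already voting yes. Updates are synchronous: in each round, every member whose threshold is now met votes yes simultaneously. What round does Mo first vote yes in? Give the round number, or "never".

Round 1 — Jo votes yes (initial).
Round 2 — checking thresholds:
  Ana: 1 of 2 neighbours < 2, below threshold.
  Gus: 1 of 1 neighbours ≥ 1, votes yes.
Round 3 — no new yes votes; cascade stops.

never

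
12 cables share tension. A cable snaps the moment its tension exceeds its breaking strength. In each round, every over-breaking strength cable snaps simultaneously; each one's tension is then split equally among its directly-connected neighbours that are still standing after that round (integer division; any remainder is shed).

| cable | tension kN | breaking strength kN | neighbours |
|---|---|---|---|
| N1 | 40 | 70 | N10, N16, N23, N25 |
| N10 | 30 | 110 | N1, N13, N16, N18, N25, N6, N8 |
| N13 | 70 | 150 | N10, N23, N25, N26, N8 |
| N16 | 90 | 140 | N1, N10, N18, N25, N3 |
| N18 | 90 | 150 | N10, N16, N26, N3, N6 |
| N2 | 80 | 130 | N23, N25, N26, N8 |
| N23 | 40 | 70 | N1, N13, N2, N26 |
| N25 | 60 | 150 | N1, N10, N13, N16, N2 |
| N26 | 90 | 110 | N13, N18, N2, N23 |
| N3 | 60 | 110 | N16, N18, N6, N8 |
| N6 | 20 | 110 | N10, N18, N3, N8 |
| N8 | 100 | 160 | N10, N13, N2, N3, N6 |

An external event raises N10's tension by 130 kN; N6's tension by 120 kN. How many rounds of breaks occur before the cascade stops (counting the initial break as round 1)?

Round 1 — N10 at 160 > 110; N6 at 140 > 110. N10, N6 snap.
  N10 sheds 160 kN to N1, N13, N16, N18, N25, N8: 26 each (4 lost).
    N1: 40+26 = 66 ≤ 70
    N13: 70+26 = 96 ≤ 150
    N16: 90+26 = 116 ≤ 140
    N18: 90+26 = 116 ≤ 150
    N25: 60+26 = 86 ≤ 150
    N8: 100+26 = 126 ≤ 160
  N6 sheds 140 kN to N18, N3, N8: 46 each (2 lost).
    N18: 116+46 = 162 > 150
    N3: 60+46 = 106 ≤ 110
    N8: 126+46 = 172 > 160
Round 2 — N18, N8 snap.
  N18 sheds 162 kN to N16, N26, N3: 54 each.
    N16: 116+54 = 170 > 140
    N26: 90+54 = 144 > 110
    N3: 106+54 = 160 > 110
  N8 sheds 172 kN to N13, N2, N3: 57 each (1 lost).
    N13: 96+57 = 153 > 150
    N2: 80+57 = 137 > 130
    N3: 160+57 = 217 > 110
Round 3 — N13, N16, N2, N26, N3 snap.
  N13 sheds 153 kN to N23, N25: 76 each (1 lost).
    N23: 40+76 = 116 > 70
    N25: 86+76 = 162 > 150
  N16 sheds 170 kN to N1, N25: 85 each.
    N1: 66+85 = 151 > 70
    N25: 162+85 = 247 > 150
  N2 sheds 137 kN to N23, N25: 68 each (1 lost).
    N23: 116+68 = 184 > 70
    N25: 247+68 = 315 > 150
  N26 sheds 144 kN to N23: 144 each.
    N23: 184+144 = 328 > 70
  N3 sheds 217 kN: no online neighbours, lost.
Round 4 — N1, N23, N25 snap.
  N1 sheds 151 kN: no online neighbours, lost.
  N23 sheds 328 kN: no online neighbours, lost.
  N25 sheds 315 kN: no online neighbours, lost.
No further breaks.

4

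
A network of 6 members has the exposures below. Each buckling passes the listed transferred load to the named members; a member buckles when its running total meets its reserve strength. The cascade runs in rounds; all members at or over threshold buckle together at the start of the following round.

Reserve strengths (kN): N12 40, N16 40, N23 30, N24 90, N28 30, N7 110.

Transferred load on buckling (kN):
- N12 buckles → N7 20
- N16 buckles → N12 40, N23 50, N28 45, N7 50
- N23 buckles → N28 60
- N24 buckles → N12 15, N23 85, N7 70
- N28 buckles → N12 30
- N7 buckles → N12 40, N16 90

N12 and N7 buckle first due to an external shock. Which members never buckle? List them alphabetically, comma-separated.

N24

Round 1 — N12, N7 buckle (initial).
  N16: +90 → 90 ≥ 40
Round 2 — N16 buckles.
  N23: +50 → 50 ≥ 30
  N28: +45 → 45 ≥ 30
Round 3 — N23, N28 buckle.
No further bucklings.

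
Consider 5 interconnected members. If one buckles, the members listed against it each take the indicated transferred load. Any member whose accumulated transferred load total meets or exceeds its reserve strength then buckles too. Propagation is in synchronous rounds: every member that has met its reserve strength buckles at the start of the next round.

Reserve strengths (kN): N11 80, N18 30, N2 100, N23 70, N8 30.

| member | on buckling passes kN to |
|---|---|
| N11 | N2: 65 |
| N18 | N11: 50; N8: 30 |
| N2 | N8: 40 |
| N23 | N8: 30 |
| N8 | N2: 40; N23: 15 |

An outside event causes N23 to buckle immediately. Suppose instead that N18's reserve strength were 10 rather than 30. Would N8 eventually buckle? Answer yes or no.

yes

With N18's reserve strength at 10:
Round 1 — N23 buckles (initial).
  N8: +30 → 30 ≥ 30
Round 2 — N8 buckles.
  N2: +40 → 40 < 100
No further bucklings.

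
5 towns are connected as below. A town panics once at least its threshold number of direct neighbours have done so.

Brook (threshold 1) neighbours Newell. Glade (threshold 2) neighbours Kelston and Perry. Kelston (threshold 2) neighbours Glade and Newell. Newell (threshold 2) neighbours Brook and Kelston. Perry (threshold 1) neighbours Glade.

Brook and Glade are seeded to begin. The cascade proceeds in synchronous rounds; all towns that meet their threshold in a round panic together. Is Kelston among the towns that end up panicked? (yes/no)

Round 1 — Brook, Glade panic (initial).
Round 2 — checking thresholds:
  Kelston: 1 of 2 neighbours < 2, below threshold.
  Newell: 1 of 2 neighbours < 2, below threshold.
  Perry: 1 of 1 neighbours ≥ 1, panics.
Round 3 — no new panics; cascade stops.

no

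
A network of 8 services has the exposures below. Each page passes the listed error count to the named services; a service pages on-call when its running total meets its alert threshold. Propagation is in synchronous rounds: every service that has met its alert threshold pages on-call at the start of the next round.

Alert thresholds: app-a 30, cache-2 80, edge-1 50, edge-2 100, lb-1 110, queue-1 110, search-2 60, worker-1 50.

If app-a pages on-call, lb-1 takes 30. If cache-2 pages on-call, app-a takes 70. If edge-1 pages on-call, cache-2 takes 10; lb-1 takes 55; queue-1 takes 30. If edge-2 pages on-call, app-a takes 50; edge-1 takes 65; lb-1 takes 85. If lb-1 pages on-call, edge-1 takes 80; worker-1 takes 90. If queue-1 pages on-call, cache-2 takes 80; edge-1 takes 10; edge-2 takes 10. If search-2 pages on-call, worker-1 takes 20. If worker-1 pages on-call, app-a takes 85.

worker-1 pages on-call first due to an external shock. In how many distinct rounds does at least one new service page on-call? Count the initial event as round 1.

2

Round 1 — worker-1 pages on-call (initial).
  app-a: +85 → 85 ≥ 30
Round 2 — app-a pages on-call.
  lb-1: +30 → 30 < 110
No further pages.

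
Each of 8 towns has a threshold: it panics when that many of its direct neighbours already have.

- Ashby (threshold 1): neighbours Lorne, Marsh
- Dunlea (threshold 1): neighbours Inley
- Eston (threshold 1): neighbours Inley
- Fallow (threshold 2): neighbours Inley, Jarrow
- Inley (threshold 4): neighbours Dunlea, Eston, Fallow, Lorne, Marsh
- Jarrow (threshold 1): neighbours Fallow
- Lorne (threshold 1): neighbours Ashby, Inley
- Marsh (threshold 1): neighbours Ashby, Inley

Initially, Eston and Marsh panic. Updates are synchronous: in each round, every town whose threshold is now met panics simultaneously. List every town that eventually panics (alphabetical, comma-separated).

Ashby, Eston, Lorne, Marsh

Round 1 — Eston, Marsh panic (initial).
Round 2 — checking thresholds:
  Ashby: 1 of 2 neighbours ≥ 1, panics.
  Inley: 2 of 5 neighbours < 4, below threshold.
Round 3 — checking thresholds:
  Inley: 2 of 5 neighbours < 4, below threshold.
  Lorne: 1 of 2 neighbours ≥ 1, panics.
Round 4 — no new panics; cascade stops.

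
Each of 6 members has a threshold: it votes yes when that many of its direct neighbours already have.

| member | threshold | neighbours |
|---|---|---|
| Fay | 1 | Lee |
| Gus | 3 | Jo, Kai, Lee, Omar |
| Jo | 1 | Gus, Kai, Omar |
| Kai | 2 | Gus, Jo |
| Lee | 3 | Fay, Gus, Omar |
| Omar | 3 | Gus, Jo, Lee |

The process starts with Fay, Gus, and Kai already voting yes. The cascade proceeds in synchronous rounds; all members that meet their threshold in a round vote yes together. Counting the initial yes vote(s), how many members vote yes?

Round 1 — Fay, Gus, Kai vote yes (initial).
Round 2 — checking thresholds:
  Jo: 2 of 3 neighbours ≥ 1, votes yes.
  Lee: 2 of 3 neighbours < 3, holds.
  Omar: 1 of 3 neighbours < 3, holds.
Round 3 — no new yes votes; cascade stops.

4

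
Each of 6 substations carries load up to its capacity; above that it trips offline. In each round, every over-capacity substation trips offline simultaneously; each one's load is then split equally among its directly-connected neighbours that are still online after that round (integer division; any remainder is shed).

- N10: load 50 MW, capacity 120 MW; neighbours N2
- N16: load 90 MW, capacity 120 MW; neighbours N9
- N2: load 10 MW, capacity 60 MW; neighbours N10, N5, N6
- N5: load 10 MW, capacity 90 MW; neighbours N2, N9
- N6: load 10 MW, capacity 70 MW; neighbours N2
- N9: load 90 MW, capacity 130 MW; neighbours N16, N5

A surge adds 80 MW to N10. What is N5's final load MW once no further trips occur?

Round 1 — N10 at 130 > 120. N10 trips offline.
  N10 sheds 130 MW to N2: 130 each.
    N2: 10+130 = 140 > 60
Round 2 — N2 trips offline.
  N2 sheds 140 MW to N5, N6: 70 each.
    N5: 10+70 = 80 ≤ 90
    N6: 10+70 = 80 > 70
Round 3 — N6 trips offline.
  N6 sheds 80 MW: no online neighbours, lost.
No further trips.

80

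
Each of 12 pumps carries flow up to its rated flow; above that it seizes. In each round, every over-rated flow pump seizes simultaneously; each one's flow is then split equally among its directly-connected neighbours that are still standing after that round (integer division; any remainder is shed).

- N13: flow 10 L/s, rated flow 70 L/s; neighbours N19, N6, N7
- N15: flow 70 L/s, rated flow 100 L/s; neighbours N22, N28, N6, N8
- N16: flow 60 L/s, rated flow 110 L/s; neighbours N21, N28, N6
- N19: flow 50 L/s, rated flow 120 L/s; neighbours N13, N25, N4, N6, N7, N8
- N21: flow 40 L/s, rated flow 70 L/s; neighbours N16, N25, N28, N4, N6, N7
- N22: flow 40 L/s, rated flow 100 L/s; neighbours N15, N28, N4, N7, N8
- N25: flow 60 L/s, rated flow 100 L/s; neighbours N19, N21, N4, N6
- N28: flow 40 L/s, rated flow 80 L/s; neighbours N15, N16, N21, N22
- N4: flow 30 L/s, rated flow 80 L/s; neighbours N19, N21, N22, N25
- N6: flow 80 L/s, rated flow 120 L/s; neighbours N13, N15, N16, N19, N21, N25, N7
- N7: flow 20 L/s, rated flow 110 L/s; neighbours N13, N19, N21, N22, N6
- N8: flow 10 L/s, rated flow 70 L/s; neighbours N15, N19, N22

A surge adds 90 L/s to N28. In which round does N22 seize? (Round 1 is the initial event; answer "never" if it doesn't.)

3

Round 1 — N28 at 130 > 80. N28 seizes.
  N28 sheds 130 L/s to N15, N16, N21, N22: 32 each (2 lost).
    N15: 70+32 = 102 > 100
    N16: 60+32 = 92 ≤ 110
    N21: 40+32 = 72 > 70
    N22: 40+32 = 72 ≤ 100
Round 2 — N15, N21 seize.
  N15 sheds 102 L/s to N22, N6, N8: 34 each.
    N22: 72+34 = 106 > 100
    N6: 80+34 = 114 ≤ 120
    N8: 10+34 = 44 ≤ 70
  N21 sheds 72 L/s to N16, N25, N4, N6, N7: 14 each (2 lost).
    N16: 92+14 = 106 ≤ 110
    N25: 60+14 = 74 ≤ 100
    N4: 30+14 = 44 ≤ 80
    N6: 114+14 = 128 > 120
    N7: 20+14 = 34 ≤ 110
Round 3 — N22, N6 seize.
  N22 sheds 106 L/s to N4, N7, N8: 35 each (1 lost).
    N4: 44+35 = 79 ≤ 80
    N7: 34+35 = 69 ≤ 110
    N8: 44+35 = 79 > 70
  N6 sheds 128 L/s to N13, N16, N19, N25, N7: 25 each (3 lost).
    N13: 10+25 = 35 ≤ 70
    N16: 106+25 = 131 > 110
    N19: 50+25 = 75 ≤ 120
    N25: 74+25 = 99 ≤ 100
    N7: 69+25 = 94 ≤ 110
Round 4 — N16, N8 seize.
  N16 sheds 131 L/s: no online neighbours, lost.
  N8 sheds 79 L/s to N19: 79 each.
    N19: 75+79 = 154 > 120
Round 5 — N19 seizes.
  N19 sheds 154 L/s to N13, N25, N4, N7: 38 each (2 lost).
    N13: 35+38 = 73 > 70
    N25: 99+38 = 137 > 100
    N4: 79+38 = 117 > 80
    N7: 94+38 = 132 > 110
Round 6 — N13, N25, N4, N7 seize.
  N13 sheds 73 L/s: no online neighbours, lost.
  N25 sheds 137 L/s: no online neighbours, lost.
  N4 sheds 117 L/s: no online neighbours, lost.
  N7 sheds 132 L/s: no online neighbours, lost.
No further seizures.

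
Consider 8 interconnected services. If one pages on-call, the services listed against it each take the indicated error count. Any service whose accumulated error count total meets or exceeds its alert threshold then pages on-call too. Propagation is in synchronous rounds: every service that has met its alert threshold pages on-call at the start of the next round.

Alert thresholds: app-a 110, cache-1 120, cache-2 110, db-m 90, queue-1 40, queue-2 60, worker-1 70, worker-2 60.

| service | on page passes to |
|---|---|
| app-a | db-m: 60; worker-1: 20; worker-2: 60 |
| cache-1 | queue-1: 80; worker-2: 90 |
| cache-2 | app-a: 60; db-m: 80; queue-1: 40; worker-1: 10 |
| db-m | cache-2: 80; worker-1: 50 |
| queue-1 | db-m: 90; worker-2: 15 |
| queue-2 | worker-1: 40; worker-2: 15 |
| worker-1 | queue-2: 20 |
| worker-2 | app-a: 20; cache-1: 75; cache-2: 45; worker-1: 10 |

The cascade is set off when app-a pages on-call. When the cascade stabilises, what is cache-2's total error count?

45

Round 1 — app-a pages on-call (initial).
  db-m: +60 → 60 < 90
  worker-1: +20 → 20 < 70
  worker-2: +60 → 60 ≥ 60
Round 2 — worker-2 pages on-call.
  cache-1: +75 → 75 < 120
  cache-2: +45 → 45 < 110
  worker-1: +10 → 30 < 70
No further pages.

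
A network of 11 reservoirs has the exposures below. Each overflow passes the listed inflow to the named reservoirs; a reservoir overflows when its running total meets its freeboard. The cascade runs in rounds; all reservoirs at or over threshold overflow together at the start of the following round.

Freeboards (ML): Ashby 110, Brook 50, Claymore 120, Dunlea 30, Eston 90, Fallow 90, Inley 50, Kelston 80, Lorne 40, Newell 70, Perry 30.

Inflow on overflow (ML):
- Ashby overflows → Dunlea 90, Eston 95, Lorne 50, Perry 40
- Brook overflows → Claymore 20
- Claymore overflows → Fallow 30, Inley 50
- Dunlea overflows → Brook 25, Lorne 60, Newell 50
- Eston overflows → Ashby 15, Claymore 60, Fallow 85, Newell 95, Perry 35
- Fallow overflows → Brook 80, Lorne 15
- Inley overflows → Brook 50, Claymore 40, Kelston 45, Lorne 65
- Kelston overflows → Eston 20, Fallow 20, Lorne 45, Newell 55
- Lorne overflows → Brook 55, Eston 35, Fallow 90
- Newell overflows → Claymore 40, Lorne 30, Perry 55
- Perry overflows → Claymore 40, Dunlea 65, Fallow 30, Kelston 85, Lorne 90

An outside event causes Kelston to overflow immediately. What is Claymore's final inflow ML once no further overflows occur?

20

Round 1 — Kelston overflows (initial).
  Eston: +20 → 20 < 90
  Fallow: +20 → 20 < 90
  Lorne: +45 → 45 ≥ 40
  Newell: +55 → 55 < 70
Round 2 — Lorne overflows.
  Brook: +55 → 55 ≥ 50
  Eston: +35 → 55 < 90
  Fallow: +90 → 110 ≥ 90
Round 3 — Brook, Fallow overflow.
  Claymore: +20 → 20 < 120
No further overflows.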